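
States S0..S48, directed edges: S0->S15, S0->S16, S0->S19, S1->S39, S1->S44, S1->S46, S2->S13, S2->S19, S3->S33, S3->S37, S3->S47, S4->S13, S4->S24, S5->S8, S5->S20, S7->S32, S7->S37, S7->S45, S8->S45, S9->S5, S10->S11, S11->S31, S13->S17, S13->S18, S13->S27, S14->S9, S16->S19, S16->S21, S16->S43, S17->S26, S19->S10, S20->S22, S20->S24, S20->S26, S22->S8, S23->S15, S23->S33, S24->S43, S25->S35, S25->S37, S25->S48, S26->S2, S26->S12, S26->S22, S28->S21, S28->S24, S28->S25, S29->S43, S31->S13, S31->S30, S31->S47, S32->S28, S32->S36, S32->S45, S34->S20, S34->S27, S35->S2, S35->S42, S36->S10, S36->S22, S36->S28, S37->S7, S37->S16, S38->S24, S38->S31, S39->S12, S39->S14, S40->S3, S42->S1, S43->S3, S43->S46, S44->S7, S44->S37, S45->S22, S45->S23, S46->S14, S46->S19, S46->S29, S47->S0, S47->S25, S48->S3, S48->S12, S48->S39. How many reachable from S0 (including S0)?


BFS from S0:
  layer 0: {S0}
  layer 1: {S15, S16, S19}
  layer 2: {S10, S21, S43}
  layer 3: {S3, S11, S46}
  layer 4: {S14, S29, S31, S33, S37, S47}
  layer 5: {S7, S9, S13, S25, S30}
  layer 6: {S5, S17, S18, S27, S32, S35, S45, S48}
  layer 7: {S2, S8, S12, S20, S22, S23, S26, S28, S36, S39, S42}
  layer 8: {S1, S24}
  layer 9: {S44}
Reachable set: {S0, S1, S2, S3, S5, S7, S8, S9, S10, S11, S12, S13, S14, S15, S16, S17, S18, S19, S20, S21, S22, S23, S24, S25, S26, S27, S28, S29, S30, S31, S32, S33, S35, S36, S37, S39, S42, S43, S44, S45, S46, S47, S48}
Count = 43

43


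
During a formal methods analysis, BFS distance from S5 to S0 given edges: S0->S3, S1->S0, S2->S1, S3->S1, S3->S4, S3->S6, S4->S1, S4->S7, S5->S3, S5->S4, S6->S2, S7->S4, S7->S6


BFS layer-by-layer from S5:
  dist 0: {S5}
  dist 1: {S3, S4}
  dist 2: {S1, S6, S7}
  dist 3: {S0, S2}
  -> S0 reached at distance 3
Shortest path length = 3

3


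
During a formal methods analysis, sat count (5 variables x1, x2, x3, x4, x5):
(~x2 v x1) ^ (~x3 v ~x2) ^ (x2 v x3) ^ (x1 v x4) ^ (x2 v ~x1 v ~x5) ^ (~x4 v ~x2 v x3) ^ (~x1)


CNF with 7 clauses over 5 vars (32 assignments).
An assignment satisfies CNF iff every clause has >=1 true literal.
Check each row (bits = x1,x2,x3,x4,x5; clause T/F shown):
  row 0 [00000]: clauses=TTFFTTT -> 0
  row 1 [00001]: clauses=TTFFTTT -> 0
  row 2 [00010]: clauses=TTFTTTT -> 0
  row 3 [00011]: clauses=TTFTTTT -> 0
  row 4 [00100]: clauses=TTTFTTT -> 0
  row 5 [00101]: clauses=TTTFTTT -> 0
  row 6 [00110]: clauses=TTTTTTT -> 1
  row 7 [00111]: clauses=TTTTTTT -> 1
  row 8 [01000]: clauses=FTTFTTT -> 0
  row 9 [01001]: clauses=FTTFTTT -> 0
  row 10 [01010]: clauses=FTTTTFT -> 0
  row 11 [01011]: clauses=FTTTTFT -> 0
  row 12 [01100]: clauses=FFTFTTT -> 0
  row 13 [01101]: clauses=FFTFTTT -> 0
  row 14 [01110]: clauses=FFTTTTT -> 0
  row 15 [01111]: clauses=FFTTTTT -> 0
  row 16 [10000]: clauses=TTFTTTF -> 0
  row 17 [10001]: clauses=TTFTFTF -> 0
  row 18 [10010]: clauses=TTFTTTF -> 0
  row 19 [10011]: clauses=TTFTFTF -> 0
  row 20 [10100]: clauses=TTTTTTF -> 0
  row 21 [10101]: clauses=TTTTFTF -> 0
  row 22 [10110]: clauses=TTTTTTF -> 0
  row 23 [10111]: clauses=TTTTFTF -> 0
  row 24 [11000]: clauses=TTTTTTF -> 0
  row 25 [11001]: clauses=TTTTTTF -> 0
  row 26 [11010]: clauses=TTTTTFF -> 0
  row 27 [11011]: clauses=TTTTTFF -> 0
  row 28 [11100]: clauses=TFTTTTF -> 0
  row 29 [11101]: clauses=TFTTTTF -> 0
  row 30 [11110]: clauses=TFTTTTF -> 0
  row 31 [11111]: clauses=TFTTTTF -> 0
Full result column, 8 rows per line (x1,x2 fixed per line; x3,x4,x5 runs 000..111 left to right):
  rows 0-7 [x1,x2=00]: 00000011  (ones: 2)
  rows 8-15 [x1,x2=01]: 00000000  (ones: 0)
  rows 16-23 [x1,x2=10]: 00000000  (ones: 0)
  rows 24-31 [x1,x2=11]: 00000000  (ones: 0)
Satisfying assignments = 2+0+0+0 = 2

2


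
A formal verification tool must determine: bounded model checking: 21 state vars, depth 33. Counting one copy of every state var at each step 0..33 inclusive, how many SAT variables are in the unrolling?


BMC unrolls to depth k, creating one copy of each state var for steps 0..k.
Step count = 33 + 1 = 34 (steps 0 through 33)
Vars per step = 21
Total = 21 * 34 = 714

714


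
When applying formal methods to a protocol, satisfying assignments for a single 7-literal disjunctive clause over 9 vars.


Step 1: Total=2^9=512
Step 2: Unsat when all 7 false: 2^2=4
Step 3: Sat=512-4=508

508


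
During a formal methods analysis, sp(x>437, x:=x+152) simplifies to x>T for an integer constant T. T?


Formula: sp(P, x:=E) = exists old_x. (x = E[old_x/x]) AND P[old_x/x] (old_x is the value of x before the assignment; eliminate old_x by solving x = E[old_x/x] for old_x)
Step 1: Precondition P: x>437, i.e. old_x > 437
Step 2: Assignment gives x = old_x + 152, so old_x = x - 152
Step 3: Substitute into P: x - 152 > 437
Step 4: Simplify: x > 437+152 = 589

589


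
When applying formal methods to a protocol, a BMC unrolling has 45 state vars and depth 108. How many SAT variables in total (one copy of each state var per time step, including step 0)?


BMC unrolls to depth k, creating one copy of each state var for steps 0..k.
Step count = 108 + 1 = 109 (steps 0 through 108)
Vars per step = 45
Total = 45 * 109 = 4905

4905


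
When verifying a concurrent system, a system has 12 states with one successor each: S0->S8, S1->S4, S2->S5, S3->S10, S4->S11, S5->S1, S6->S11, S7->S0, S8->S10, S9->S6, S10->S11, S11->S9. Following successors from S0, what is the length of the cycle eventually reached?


Trace from S0 until a state repeats:
  S0 -> S8 -> S10 -> S11 -> S9 -> S6 -> S11
S11 first seen at step 3, revisited at step 6.
Cycle length = 6 - 3 = 3

3


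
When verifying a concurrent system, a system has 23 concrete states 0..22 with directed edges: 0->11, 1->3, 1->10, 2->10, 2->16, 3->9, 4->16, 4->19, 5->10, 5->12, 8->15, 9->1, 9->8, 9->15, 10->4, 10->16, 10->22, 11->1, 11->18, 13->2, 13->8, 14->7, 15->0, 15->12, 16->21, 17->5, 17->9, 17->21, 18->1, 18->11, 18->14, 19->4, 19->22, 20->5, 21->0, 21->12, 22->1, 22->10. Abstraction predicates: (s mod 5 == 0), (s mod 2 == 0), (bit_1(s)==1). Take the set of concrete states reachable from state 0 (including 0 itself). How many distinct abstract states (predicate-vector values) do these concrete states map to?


BFS from 0:
Concrete reachable: {0, 1, 3, 4, 7, 8, 9, 10, 11, 12, 14, 15, 16, 18, 19, 21, 22}
Abstract via predicates (s mod 5 == 0), (s mod 2 == 0), (bit_1(s)==1):
  (0,0,0) <- {1, 9, 21}
  (0,0,1) <- {3, 7, 11, 19}
  (0,1,0) <- {4, 8, 12, 16}
  (0,1,1) <- {14, 18, 22}
  (1,0,1) <- {15}
  (1,1,0) <- {0}
  (1,1,1) <- {10}
Distinct abstract states = 7

7


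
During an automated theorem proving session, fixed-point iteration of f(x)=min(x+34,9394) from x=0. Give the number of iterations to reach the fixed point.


Step 1: x=0, cap=9394, increment=34
Step 2: x grows by 34 each step until capped at 9394; fixed point is x=9394
Step 3: iterations = ceil(9394/34) = 277

277


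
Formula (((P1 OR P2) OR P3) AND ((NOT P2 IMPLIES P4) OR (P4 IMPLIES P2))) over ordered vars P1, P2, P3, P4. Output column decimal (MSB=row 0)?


Formula: (((P1 OR P2) OR P3) AND ((NOT P2 IMPLIES P4) OR (P4 IMPLIES P2))) over P1, P2, P3, P4 (16 rows)
Evaluate each row (bits = P1,P2,P3,P4, MSB first):
  row 0 [0000]: (((0 OR 0) OR 0) AND ((NOT 0 IMPLIES 0) OR (0 IMPLIES 0))) -> 0
  row 1 [0001]: (((0 OR 0) OR 0) AND ((NOT 0 IMPLIES 1) OR (1 IMPLIES 0))) -> 0
  row 2 [0010]: (((0 OR 0) OR 1) AND ((NOT 0 IMPLIES 0) OR (0 IMPLIES 0))) -> 1
  row 3 [0011]: (((0 OR 0) OR 1) AND ((NOT 0 IMPLIES 1) OR (1 IMPLIES 0))) -> 1
  row 4 [0100]: (((0 OR 1) OR 0) AND ((NOT 1 IMPLIES 0) OR (0 IMPLIES 1))) -> 1
  row 5 [0101]: (((0 OR 1) OR 0) AND ((NOT 1 IMPLIES 1) OR (1 IMPLIES 1))) -> 1
  row 6 [0110]: (((0 OR 1) OR 1) AND ((NOT 1 IMPLIES 0) OR (0 IMPLIES 1))) -> 1
  row 7 [0111]: (((0 OR 1) OR 1) AND ((NOT 1 IMPLIES 1) OR (1 IMPLIES 1))) -> 1
  row 8 [1000]: (((1 OR 0) OR 0) AND ((NOT 0 IMPLIES 0) OR (0 IMPLIES 0))) -> 1
  row 9 [1001]: (((1 OR 0) OR 0) AND ((NOT 0 IMPLIES 1) OR (1 IMPLIES 0))) -> 1
  row 10 [1010]: (((1 OR 0) OR 1) AND ((NOT 0 IMPLIES 0) OR (0 IMPLIES 0))) -> 1
  row 11 [1011]: (((1 OR 0) OR 1) AND ((NOT 0 IMPLIES 1) OR (1 IMPLIES 0))) -> 1
  row 12 [1100]: (((1 OR 1) OR 0) AND ((NOT 1 IMPLIES 0) OR (0 IMPLIES 1))) -> 1
  row 13 [1101]: (((1 OR 1) OR 0) AND ((NOT 1 IMPLIES 1) OR (1 IMPLIES 1))) -> 1
  row 14 [1110]: (((1 OR 1) OR 1) AND ((NOT 1 IMPLIES 0) OR (0 IMPLIES 1))) -> 1
  row 15 [1111]: (((1 OR 1) OR 1) AND ((NOT 1 IMPLIES 1) OR (1 IMPLIES 1))) -> 1
Full result column, 4 rows per line (P1,P2 fixed per line; P3,P4 runs 00..11 left to right):
  rows 0-3 [P1,P2=00]: 0011  = hex 3
  rows 4-7 [P1,P2=01]: 1111  = hex F
  rows 8-11 [P1,P2=10]: 1111  = hex F
  rows 12-15 [P1,P2=11]: 1111  = hex F
Output column (row 0 .. row 15) = 0011111111111111
Output column grouped in 4s = 0011 1111 1111 1111 = 0x3FFF
Convert to decimal digit by digit (value = value*16 + digit):
  3 -> 3
  3*16 + 15 (F) = 63
  63*16 + 15 (F) = 1023
  1023*16 + 15 (F) = 16383
Decimal = 16383

16383


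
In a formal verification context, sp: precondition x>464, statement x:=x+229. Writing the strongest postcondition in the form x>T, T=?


Formula: sp(P, x:=E) = exists old_x. (x = E[old_x/x]) AND P[old_x/x] (old_x is the value of x before the assignment; eliminate old_x by solving x = E[old_x/x] for old_x)
Step 1: Precondition P: x>464, i.e. old_x > 464
Step 2: Assignment gives x = old_x + 229, so old_x = x - 229
Step 3: Substitute into P: x - 229 > 464
Step 4: Simplify: x > 464+229 = 693

693


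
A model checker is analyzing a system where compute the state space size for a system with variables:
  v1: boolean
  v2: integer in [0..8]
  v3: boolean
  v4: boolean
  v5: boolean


State space = product of domain sizes of all variables.
Domain sizes:
  v1 (boolean): 2
  v2 (integer in [0..8]): 9
  v3 (boolean): 2
  v4 (boolean): 2
  v5 (boolean): 2
Product = 2 * 9 * 2 * 2 * 2 = 144

144


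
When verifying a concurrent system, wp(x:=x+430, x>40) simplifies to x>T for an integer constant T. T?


Formula: wp(x:=E, P) = P[E/x] (substitute E for x in postcondition)
Step 1: Postcondition: x>40
Step 2: Substitute x+430 for x: x+430>40
Step 3: Solve for x: x > 40-430 = -390

-390


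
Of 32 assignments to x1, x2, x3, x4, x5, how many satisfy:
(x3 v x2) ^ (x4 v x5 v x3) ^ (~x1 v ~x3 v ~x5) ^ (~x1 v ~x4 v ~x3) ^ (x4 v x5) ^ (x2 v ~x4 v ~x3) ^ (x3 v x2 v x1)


CNF with 7 clauses over 5 vars (32 assignments).
An assignment satisfies CNF iff every clause has >=1 true literal.
Check each row (bits = x1,x2,x3,x4,x5; clause T/F shown):
  row 0 [00000]: clauses=FFTTFTF -> 0
  row 1 [00001]: clauses=FTTTTTF -> 0
  row 2 [00010]: clauses=FTTTTTF -> 0
  row 3 [00011]: clauses=FTTTTTF -> 0
  row 4 [00100]: clauses=TTTTFTT -> 0
  row 5 [00101]: clauses=TTTTTTT -> 1
  row 6 [00110]: clauses=TTTTTFT -> 0
  row 7 [00111]: clauses=TTTTTFT -> 0
  row 8 [01000]: clauses=TFTTFTT -> 0
  row 9 [01001]: clauses=TTTTTTT -> 1
  row 10 [01010]: clauses=TTTTTTT -> 1
  row 11 [01011]: clauses=TTTTTTT -> 1
  row 12 [01100]: clauses=TTTTFTT -> 0
  row 13 [01101]: clauses=TTTTTTT -> 1
  row 14 [01110]: clauses=TTTTTTT -> 1
  row 15 [01111]: clauses=TTTTTTT -> 1
  row 16 [10000]: clauses=FFTTFTT -> 0
  row 17 [10001]: clauses=FTTTTTT -> 0
  row 18 [10010]: clauses=FTTTTTT -> 0
  row 19 [10011]: clauses=FTTTTTT -> 0
  row 20 [10100]: clauses=TTTTFTT -> 0
  row 21 [10101]: clauses=TTFTTTT -> 0
  row 22 [10110]: clauses=TTTFTFT -> 0
  row 23 [10111]: clauses=TTFFTFT -> 0
  row 24 [11000]: clauses=TFTTFTT -> 0
  row 25 [11001]: clauses=TTTTTTT -> 1
  row 26 [11010]: clauses=TTTTTTT -> 1
  row 27 [11011]: clauses=TTTTTTT -> 1
  row 28 [11100]: clauses=TTTTFTT -> 0
  row 29 [11101]: clauses=TTFTTTT -> 0
  row 30 [11110]: clauses=TTTFTTT -> 0
  row 31 [11111]: clauses=TTFFTTT -> 0
Full result column, 8 rows per line (x1,x2 fixed per line; x3,x4,x5 runs 000..111 left to right):
  rows 0-7 [x1,x2=00]: 00000100  (ones: 1)
  rows 8-15 [x1,x2=01]: 01110111  (ones: 6)
  rows 16-23 [x1,x2=10]: 00000000  (ones: 0)
  rows 24-31 [x1,x2=11]: 01110000  (ones: 3)
Satisfying assignments = 1+6+0+3 = 10

10


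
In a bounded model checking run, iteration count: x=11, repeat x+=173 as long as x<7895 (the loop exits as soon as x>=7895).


Step 1: x goes from 11 toward 7895 by 173; the body runs while x<7895, so iterations = ceil((bound-start)/step)
Step 2: Distance=7884
Step 3: ceil(7884/173)=46

46


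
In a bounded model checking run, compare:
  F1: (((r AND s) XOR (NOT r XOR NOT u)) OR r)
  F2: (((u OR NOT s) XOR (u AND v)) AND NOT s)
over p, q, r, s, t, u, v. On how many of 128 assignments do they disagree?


F1 = (((r AND s) XOR (NOT r XOR NOT u)) OR r)
F2 = (((u OR NOT s) XOR (u AND v)) AND NOT s)
Evaluate both on each of 128 rows (bits = p,q,r,s,t,u,v):
  row 0 [0000000]: F1=0 F2=1 (differ) -> 1
  row 1 [0000001]: F1=0 F2=1 (differ) -> 1
  row 2 [0000010]: F1=1 F2=1 -> 0
  row 3 [0000011]: F1=1 F2=0 (differ) -> 1
  row 4 [0000100]: F1=0 F2=1 (differ) -> 1
  (every remaining row is evaluated the same way; all 128 results are listed next)
Full result column, 8 rows per line (p,q,r,s fixed per line; t,u,v runs 000..111 left to right):
  rows 0-7 [p,q,r,s=0000]: 11011101  (ones: 6)
  rows 8-15 [p,q,r,s=0001]: 00110011  (ones: 4)
  rows 16-23 [p,q,r,s=0010]: 00010001  (ones: 2)
  rows 24-31 [p,q,r,s=0011]: 11111111  (ones: 8)
  rows 32-39 [p,q,r,s=0100]: 11011101  (ones: 6)
  rows 40-47 [p,q,r,s=0101]: 00110011  (ones: 4)
  rows 48-55 [p,q,r,s=0110]: 00010001  (ones: 2)
  rows 56-63 [p,q,r,s=0111]: 11111111  (ones: 8)
  rows 64-71 [p,q,r,s=1000]: 11011101  (ones: 6)
  rows 72-79 [p,q,r,s=1001]: 00110011  (ones: 4)
  rows 80-87 [p,q,r,s=1010]: 00010001  (ones: 2)
  rows 88-95 [p,q,r,s=1011]: 11111111  (ones: 8)
  rows 96-103 [p,q,r,s=1100]: 11011101  (ones: 6)
  rows 104-111 [p,q,r,s=1101]: 00110011  (ones: 4)
  rows 112-119 [p,q,r,s=1110]: 00010001  (ones: 2)
  rows 120-127 [p,q,r,s=1111]: 11111111  (ones: 8)
Disagreements = 6+4+2+8+6+4+2+8+6+4+2+8+6+4+2+8 = 80

80


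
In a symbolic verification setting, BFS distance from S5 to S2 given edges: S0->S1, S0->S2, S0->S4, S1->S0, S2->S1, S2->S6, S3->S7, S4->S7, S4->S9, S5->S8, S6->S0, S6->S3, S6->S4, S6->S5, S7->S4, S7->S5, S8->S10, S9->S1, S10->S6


BFS layer-by-layer from S5:
  dist 0: {S5}
  dist 1: {S8}
  dist 2: {S10}
  dist 3: {S6}
  dist 4: {S0, S3, S4}
  dist 5: {S1, S2, S7, S9}
  -> S2 reached at distance 5
Shortest path length = 5

5


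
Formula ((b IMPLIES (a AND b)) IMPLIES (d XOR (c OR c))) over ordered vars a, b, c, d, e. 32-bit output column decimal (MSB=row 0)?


Formula: ((b IMPLIES (a AND b)) IMPLIES (d XOR (c OR c))) over a, b, c, d, e (32 rows)
Evaluate each row (bits = a,b,c,d,e, MSB first):
  row 0 [00000]: ((0 IMPLIES (0 AND 0)) IMPLIES (0 XOR (0 OR 0))) -> 0
  row 1 [00001]: ((0 IMPLIES (0 AND 0)) IMPLIES (0 XOR (0 OR 0))) -> 0
  row 2 [00010]: ((0 IMPLIES (0 AND 0)) IMPLIES (1 XOR (0 OR 0))) -> 1
  row 3 [00011]: ((0 IMPLIES (0 AND 0)) IMPLIES (1 XOR (0 OR 0))) -> 1
  row 4 [00100]: ((0 IMPLIES (0 AND 0)) IMPLIES (0 XOR (1 OR 1))) -> 1
  row 5 [00101]: ((0 IMPLIES (0 AND 0)) IMPLIES (0 XOR (1 OR 1))) -> 1
  row 6 [00110]: ((0 IMPLIES (0 AND 0)) IMPLIES (1 XOR (1 OR 1))) -> 0
  row 7 [00111]: ((0 IMPLIES (0 AND 0)) IMPLIES (1 XOR (1 OR 1))) -> 0
  row 8 [01000]: ((1 IMPLIES (0 AND 1)) IMPLIES (0 XOR (0 OR 0))) -> 1
  row 9 [01001]: ((1 IMPLIES (0 AND 1)) IMPLIES (0 XOR (0 OR 0))) -> 1
  row 10 [01010]: ((1 IMPLIES (0 AND 1)) IMPLIES (1 XOR (0 OR 0))) -> 1
  row 11 [01011]: ((1 IMPLIES (0 AND 1)) IMPLIES (1 XOR (0 OR 0))) -> 1
  row 12 [01100]: ((1 IMPLIES (0 AND 1)) IMPLIES (0 XOR (1 OR 1))) -> 1
  row 13 [01101]: ((1 IMPLIES (0 AND 1)) IMPLIES (0 XOR (1 OR 1))) -> 1
  row 14 [01110]: ((1 IMPLIES (0 AND 1)) IMPLIES (1 XOR (1 OR 1))) -> 1
  row 15 [01111]: ((1 IMPLIES (0 AND 1)) IMPLIES (1 XOR (1 OR 1))) -> 1
  row 16 [10000]: ((0 IMPLIES (1 AND 0)) IMPLIES (0 XOR (0 OR 0))) -> 0
  row 17 [10001]: ((0 IMPLIES (1 AND 0)) IMPLIES (0 XOR (0 OR 0))) -> 0
  row 18 [10010]: ((0 IMPLIES (1 AND 0)) IMPLIES (1 XOR (0 OR 0))) -> 1
  row 19 [10011]: ((0 IMPLIES (1 AND 0)) IMPLIES (1 XOR (0 OR 0))) -> 1
  row 20 [10100]: ((0 IMPLIES (1 AND 0)) IMPLIES (0 XOR (1 OR 1))) -> 1
  row 21 [10101]: ((0 IMPLIES (1 AND 0)) IMPLIES (0 XOR (1 OR 1))) -> 1
  row 22 [10110]: ((0 IMPLIES (1 AND 0)) IMPLIES (1 XOR (1 OR 1))) -> 0
  row 23 [10111]: ((0 IMPLIES (1 AND 0)) IMPLIES (1 XOR (1 OR 1))) -> 0
  row 24 [11000]: ((1 IMPLIES (1 AND 1)) IMPLIES (0 XOR (0 OR 0))) -> 0
  row 25 [11001]: ((1 IMPLIES (1 AND 1)) IMPLIES (0 XOR (0 OR 0))) -> 0
  row 26 [11010]: ((1 IMPLIES (1 AND 1)) IMPLIES (1 XOR (0 OR 0))) -> 1
  row 27 [11011]: ((1 IMPLIES (1 AND 1)) IMPLIES (1 XOR (0 OR 0))) -> 1
  row 28 [11100]: ((1 IMPLIES (1 AND 1)) IMPLIES (0 XOR (1 OR 1))) -> 1
  row 29 [11101]: ((1 IMPLIES (1 AND 1)) IMPLIES (0 XOR (1 OR 1))) -> 1
  row 30 [11110]: ((1 IMPLIES (1 AND 1)) IMPLIES (1 XOR (1 OR 1))) -> 0
  row 31 [11111]: ((1 IMPLIES (1 AND 1)) IMPLIES (1 XOR (1 OR 1))) -> 0
Full result column, 4 rows per line (a,b,c fixed per line; d,e runs 00..11 left to right):
  rows 0-3 [a,b,c=000]: 0011  = hex 3
  rows 4-7 [a,b,c=001]: 1100  = hex C
  rows 8-11 [a,b,c=010]: 1111  = hex F
  rows 12-15 [a,b,c=011]: 1111  = hex F
  rows 16-19 [a,b,c=100]: 0011  = hex 3
  rows 20-23 [a,b,c=101]: 1100  = hex C
  rows 24-27 [a,b,c=110]: 0011  = hex 3
  rows 28-31 [a,b,c=111]: 1100  = hex C
Output column (row 0 .. row 31) = 00111100111111110011110000111100
Output column grouped in 4s = 0011 1100 1111 1111 0011 1100 0011 1100 = 0x3CFF3C3C
Convert to decimal digit by digit (value = value*16 + digit):
  3 -> 3
  3*16 + 12 (C) = 60
  60*16 + 15 (F) = 975
  975*16 + 15 (F) = 15615
  15615*16 + 3 = 249843
  249843*16 + 12 (C) = 3997500
  3997500*16 + 3 = 63960003
  63960003*16 + 12 (C) = 1023360060
Decimal = 1023360060

1023360060


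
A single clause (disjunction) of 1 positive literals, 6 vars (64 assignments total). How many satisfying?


Step 1: Total=2^6=64
Step 2: Unsat when all 1 false: 2^5=32
Step 3: Sat=64-32=32

32


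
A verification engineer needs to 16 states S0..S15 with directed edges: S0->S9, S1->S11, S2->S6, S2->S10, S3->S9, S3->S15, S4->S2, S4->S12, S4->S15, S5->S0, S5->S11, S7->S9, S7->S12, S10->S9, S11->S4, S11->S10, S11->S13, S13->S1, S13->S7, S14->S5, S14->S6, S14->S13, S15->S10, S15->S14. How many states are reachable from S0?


BFS from S0:
  layer 0: {S0}
  layer 1: {S9}
Reachable set: {S0, S9}
Count = 2

2


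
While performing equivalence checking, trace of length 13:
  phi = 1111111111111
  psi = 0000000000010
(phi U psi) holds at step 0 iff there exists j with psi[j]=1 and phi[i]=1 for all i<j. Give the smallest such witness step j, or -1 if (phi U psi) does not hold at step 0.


(phi U psi) at 0: need smallest j with psi[j]=1 and phi[i]=1 for all i in [0,j).
Scan from step 0:
  step 0: phi=1, psi=0 -> continue
  step 1: phi=1, psi=0 -> continue
  step 2: phi=1, psi=0 -> continue
  step 3: phi=1, psi=0 -> continue
  step 11: psi=1 and phi held for [0,11) -> witness found
Witness step = 11

11


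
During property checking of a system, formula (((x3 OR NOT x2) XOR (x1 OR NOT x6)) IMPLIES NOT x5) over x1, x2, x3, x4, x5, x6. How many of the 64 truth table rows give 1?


Formula: (((x3 OR NOT x2) XOR (x1 OR NOT x6)) IMPLIES NOT x5) over 6 vars (64 rows)
Evaluate each row (x1, x2, x3, x4, x5, x6 as bits, MSB first):
  row 0 [000000]: (((0 OR NOT 0) XOR (0 OR NOT 0)) IMPLIES NOT 0) -> 1
  row 1 [000001]: (((0 OR NOT 0) XOR (0 OR NOT 1)) IMPLIES NOT 0) -> 1
  row 2 [000010]: (((0 OR NOT 0) XOR (0 OR NOT 0)) IMPLIES NOT 1) -> 1
  row 3 [000011]: (((0 OR NOT 0) XOR (0 OR NOT 1)) IMPLIES NOT 1) -> 0
  row 4 [000100]: (((0 OR NOT 0) XOR (0 OR NOT 0)) IMPLIES NOT 0) -> 1
  (every remaining row is evaluated the same way; all 64 results are listed next)
Full result column, 8 rows per line (x1,x2,x3 fixed per line; x4,x5,x6 runs 000..111 left to right):
  rows 0-7 [x1,x2,x3=000]: 11101110  (ones: 6)
  rows 8-15 [x1,x2,x3=001]: 11101110  (ones: 6)
  rows 16-23 [x1,x2,x3=010]: 11011101  (ones: 6)
  rows 24-31 [x1,x2,x3=011]: 11101110  (ones: 6)
  rows 32-39 [x1,x2,x3=100]: 11111111  (ones: 8)
  rows 40-47 [x1,x2,x3=101]: 11111111  (ones: 8)
  rows 48-55 [x1,x2,x3=110]: 11001100  (ones: 4)
  rows 56-63 [x1,x2,x3=111]: 11111111  (ones: 8)
Count of 1-rows = 6+6+6+6+8+8+4+8 = 52

52


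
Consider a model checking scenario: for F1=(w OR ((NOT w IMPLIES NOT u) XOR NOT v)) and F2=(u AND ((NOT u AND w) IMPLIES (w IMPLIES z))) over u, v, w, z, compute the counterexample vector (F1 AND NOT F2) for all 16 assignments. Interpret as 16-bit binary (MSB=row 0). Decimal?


F1 = (w OR ((NOT w IMPLIES NOT u) XOR NOT v))
F2 = (u AND ((NOT u AND w) IMPLIES (w IMPLIES z)))
Counterexample to F1=>F2 is where F1=1 and F2=0.
Evaluate each row (bits = u,v,w,z, MSB first):
  row 0 [0000]: F1=0 F2=0 -> F1&~F2 -> 0
  row 1 [0001]: F1=0 F2=0 -> F1&~F2 -> 0
  row 2 [0010]: F1=1 F2=0 -> F1&~F2 -> 1
  row 3 [0011]: F1=1 F2=0 -> F1&~F2 -> 1
  row 4 [0100]: F1=1 F2=0 -> F1&~F2 -> 1
  row 5 [0101]: F1=1 F2=0 -> F1&~F2 -> 1
  row 6 [0110]: F1=1 F2=0 -> F1&~F2 -> 1
  row 7 [0111]: F1=1 F2=0 -> F1&~F2 -> 1
  row 8 [1000]: F1=1 F2=1 -> F1&~F2 -> 0
  row 9 [1001]: F1=1 F2=1 -> F1&~F2 -> 0
  row 10 [1010]: F1=1 F2=1 -> F1&~F2 -> 0
  row 11 [1011]: F1=1 F2=1 -> F1&~F2 -> 0
  row 12 [1100]: F1=0 F2=1 -> F1&~F2 -> 0
  row 13 [1101]: F1=0 F2=1 -> F1&~F2 -> 0
  row 14 [1110]: F1=1 F2=1 -> F1&~F2 -> 0
  row 15 [1111]: F1=1 F2=1 -> F1&~F2 -> 0
Full result column, 4 rows per line (u,v fixed per line; w,z runs 00..11 left to right):
  rows 0-3 [u,v=00]: 0011  = hex 3
  rows 4-7 [u,v=01]: 1111  = hex F
  rows 8-11 [u,v=10]: 0000  = hex 0
  rows 12-15 [u,v=11]: 0000  = hex 0
Counterexample vector (row 0 .. row 15) = 0011111100000000
Output column grouped in 4s = 0011 1111 0000 0000 = 0x3F00
Convert to decimal digit by digit (value = value*16 + digit):
  3 -> 3
  3*16 + 15 (F) = 63
  63*16 + 0 = 1008
  1008*16 + 0 = 16128
Decimal = 16128

16128


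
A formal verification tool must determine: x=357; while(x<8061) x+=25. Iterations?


Step 1: x goes from 357 toward 8061 by 25; the body runs while x<8061, so iterations = ceil((bound-start)/step)
Step 2: Distance=7704
Step 3: ceil(7704/25)=309

309


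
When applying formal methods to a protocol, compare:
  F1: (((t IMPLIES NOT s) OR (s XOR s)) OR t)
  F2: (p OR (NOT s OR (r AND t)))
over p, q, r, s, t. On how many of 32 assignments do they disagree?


F1 = (((t IMPLIES NOT s) OR (s XOR s)) OR t)
F2 = (p OR (NOT s OR (r AND t)))
Evaluate both on each of 32 rows (bits = p,q,r,s,t):
  row 0 [00000]: F1=1 F2=1 -> 0
  row 1 [00001]: F1=1 F2=1 -> 0
  row 2 [00010]: F1=1 F2=0 (differ) -> 1
  row 3 [00011]: F1=1 F2=0 (differ) -> 1
  row 4 [00100]: F1=1 F2=1 -> 0
  row 5 [00101]: F1=1 F2=1 -> 0
  row 6 [00110]: F1=1 F2=0 (differ) -> 1
  row 7 [00111]: F1=1 F2=1 -> 0
  row 8 [01000]: F1=1 F2=1 -> 0
  row 9 [01001]: F1=1 F2=1 -> 0
  row 10 [01010]: F1=1 F2=0 (differ) -> 1
  row 11 [01011]: F1=1 F2=0 (differ) -> 1
  row 12 [01100]: F1=1 F2=1 -> 0
  row 13 [01101]: F1=1 F2=1 -> 0
  row 14 [01110]: F1=1 F2=0 (differ) -> 1
  row 15 [01111]: F1=1 F2=1 -> 0
  row 16 [10000]: F1=1 F2=1 -> 0
  row 17 [10001]: F1=1 F2=1 -> 0
  row 18 [10010]: F1=1 F2=1 -> 0
  row 19 [10011]: F1=1 F2=1 -> 0
  row 20 [10100]: F1=1 F2=1 -> 0
  row 21 [10101]: F1=1 F2=1 -> 0
  row 22 [10110]: F1=1 F2=1 -> 0
  row 23 [10111]: F1=1 F2=1 -> 0
  row 24 [11000]: F1=1 F2=1 -> 0
  row 25 [11001]: F1=1 F2=1 -> 0
  row 26 [11010]: F1=1 F2=1 -> 0
  row 27 [11011]: F1=1 F2=1 -> 0
  row 28 [11100]: F1=1 F2=1 -> 0
  row 29 [11101]: F1=1 F2=1 -> 0
  row 30 [11110]: F1=1 F2=1 -> 0
  row 31 [11111]: F1=1 F2=1 -> 0
Full result column, 8 rows per line (p,q fixed per line; r,s,t runs 000..111 left to right):
  rows 0-7 [p,q=00]: 00110010  (ones: 3)
  rows 8-15 [p,q=01]: 00110010  (ones: 3)
  rows 16-23 [p,q=10]: 00000000  (ones: 0)
  rows 24-31 [p,q=11]: 00000000  (ones: 0)
Disagreements = 3+3+0+0 = 6

6


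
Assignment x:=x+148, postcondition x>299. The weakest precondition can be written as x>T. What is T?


Formula: wp(x:=E, P) = P[E/x] (substitute E for x in postcondition)
Step 1: Postcondition: x>299
Step 2: Substitute x+148 for x: x+148>299
Step 3: Solve for x: x > 299-148 = 151

151


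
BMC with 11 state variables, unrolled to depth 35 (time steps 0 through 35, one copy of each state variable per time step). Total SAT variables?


BMC unrolls to depth k, creating one copy of each state var for steps 0..k.
Step count = 35 + 1 = 36 (steps 0 through 35)
Vars per step = 11
Total = 11 * 36 = 396

396


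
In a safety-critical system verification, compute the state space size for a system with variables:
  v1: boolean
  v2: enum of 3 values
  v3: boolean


State space = product of domain sizes of all variables.
Domain sizes:
  v1 (boolean): 2
  v2 (enum of 3 values): 3
  v3 (boolean): 2
Product = 2 * 3 * 2 = 12

12


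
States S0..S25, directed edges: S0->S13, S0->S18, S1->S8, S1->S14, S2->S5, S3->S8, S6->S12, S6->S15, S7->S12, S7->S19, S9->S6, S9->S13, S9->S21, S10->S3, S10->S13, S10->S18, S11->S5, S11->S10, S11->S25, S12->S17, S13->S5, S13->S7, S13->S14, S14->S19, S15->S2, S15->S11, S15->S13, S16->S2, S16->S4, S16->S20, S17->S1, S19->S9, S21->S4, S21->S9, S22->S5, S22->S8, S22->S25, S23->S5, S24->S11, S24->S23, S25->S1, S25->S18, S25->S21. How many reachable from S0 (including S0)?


BFS from S0:
  layer 0: {S0}
  layer 1: {S13, S18}
  layer 2: {S5, S7, S14}
  layer 3: {S12, S19}
  layer 4: {S9, S17}
  layer 5: {S1, S6, S21}
  layer 6: {S4, S8, S15}
  layer 7: {S2, S11}
  layer 8: {S10, S25}
  layer 9: {S3}
Reachable set: {S0, S1, S2, S3, S4, S5, S6, S7, S8, S9, S10, S11, S12, S13, S14, S15, S17, S18, S19, S21, S25}
Count = 21

21


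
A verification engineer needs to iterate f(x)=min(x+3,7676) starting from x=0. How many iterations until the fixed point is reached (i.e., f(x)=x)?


Step 1: x=0, cap=7676, increment=3
Step 2: x grows by 3 each step until capped at 7676; fixed point is x=7676
Step 3: iterations = ceil(7676/3) = 2559

2559


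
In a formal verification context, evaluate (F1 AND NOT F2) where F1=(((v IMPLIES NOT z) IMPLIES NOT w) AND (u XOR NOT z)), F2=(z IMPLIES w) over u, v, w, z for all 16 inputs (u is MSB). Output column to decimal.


F1 = (((v IMPLIES NOT z) IMPLIES NOT w) AND (u XOR NOT z))
F2 = (z IMPLIES w)
Counterexample to F1=>F2 is where F1=1 and F2=0.
Evaluate each row (bits = u,v,w,z, MSB first):
  row 0 [0000]: F1=1 F2=1 -> F1&~F2 -> 0
  row 1 [0001]: F1=0 F2=0 -> F1&~F2 -> 0
  row 2 [0010]: F1=0 F2=1 -> F1&~F2 -> 0
  row 3 [0011]: F1=0 F2=1 -> F1&~F2 -> 0
  row 4 [0100]: F1=1 F2=1 -> F1&~F2 -> 0
  row 5 [0101]: F1=0 F2=0 -> F1&~F2 -> 0
  row 6 [0110]: F1=0 F2=1 -> F1&~F2 -> 0
  row 7 [0111]: F1=0 F2=1 -> F1&~F2 -> 0
  row 8 [1000]: F1=0 F2=1 -> F1&~F2 -> 0
  row 9 [1001]: F1=1 F2=0 -> F1&~F2 -> 1
  row 10 [1010]: F1=0 F2=1 -> F1&~F2 -> 0
  row 11 [1011]: F1=0 F2=1 -> F1&~F2 -> 0
  row 12 [1100]: F1=0 F2=1 -> F1&~F2 -> 0
  row 13 [1101]: F1=1 F2=0 -> F1&~F2 -> 1
  row 14 [1110]: F1=0 F2=1 -> F1&~F2 -> 0
  row 15 [1111]: F1=1 F2=1 -> F1&~F2 -> 0
Full result column, 4 rows per line (u,v fixed per line; w,z runs 00..11 left to right):
  rows 0-3 [u,v=00]: 0000  = hex 0
  rows 4-7 [u,v=01]: 0000  = hex 0
  rows 8-11 [u,v=10]: 0100  = hex 4
  rows 12-15 [u,v=11]: 0100  = hex 4
Counterexample vector (row 0 .. row 15) = 0000000001000100
Output column grouped in 4s = 0000 0000 0100 0100 = 0x0044
Convert to decimal digit by digit (value = value*16 + digit):
  0 -> 0
  0*16 + 0 = 0
  0*16 + 4 = 4
  4*16 + 4 = 68
Decimal = 68

68


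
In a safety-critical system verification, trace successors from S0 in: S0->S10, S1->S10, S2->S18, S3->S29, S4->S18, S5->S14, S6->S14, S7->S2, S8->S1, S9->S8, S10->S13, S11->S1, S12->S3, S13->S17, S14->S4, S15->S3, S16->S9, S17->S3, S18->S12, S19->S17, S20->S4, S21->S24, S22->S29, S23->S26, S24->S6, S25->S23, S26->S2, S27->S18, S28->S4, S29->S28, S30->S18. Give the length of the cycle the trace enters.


Trace from S0 until a state repeats:
  S0 -> S10 -> S13 -> S17 -> S3 -> S29 -> S28 -> S4 -> S18 -> S12 -> S3
S3 first seen at step 4, revisited at step 10.
Cycle length = 10 - 4 = 6

6


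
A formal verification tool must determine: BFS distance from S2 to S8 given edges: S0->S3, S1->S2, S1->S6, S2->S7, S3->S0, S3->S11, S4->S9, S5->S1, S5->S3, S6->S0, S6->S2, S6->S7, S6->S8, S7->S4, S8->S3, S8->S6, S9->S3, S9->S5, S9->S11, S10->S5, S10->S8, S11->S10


BFS layer-by-layer from S2:
  dist 0: {S2}
  dist 1: {S7}
  dist 2: {S4}
  dist 3: {S9}
  dist 4: {S3, S5, S11}
  dist 5: {S0, S1, S10}
  dist 6: {S6, S8}
  -> S8 reached at distance 6
Shortest path length = 6

6


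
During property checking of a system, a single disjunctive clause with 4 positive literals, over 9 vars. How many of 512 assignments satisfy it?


Step 1: Total=2^9=512
Step 2: Unsat when all 4 false: 2^5=32
Step 3: Sat=512-32=480

480


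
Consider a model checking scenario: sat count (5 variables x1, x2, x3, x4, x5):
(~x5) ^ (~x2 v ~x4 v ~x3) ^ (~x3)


CNF with 3 clauses over 5 vars (32 assignments).
An assignment satisfies CNF iff every clause has >=1 true literal.
Check each row (bits = x1,x2,x3,x4,x5; clause T/F shown):
  row 0 [00000]: clauses=TTT -> 1
  row 1 [00001]: clauses=FTT -> 0
  row 2 [00010]: clauses=TTT -> 1
  row 3 [00011]: clauses=FTT -> 0
  row 4 [00100]: clauses=TTF -> 0
  row 5 [00101]: clauses=FTF -> 0
  row 6 [00110]: clauses=TTF -> 0
  row 7 [00111]: clauses=FTF -> 0
  row 8 [01000]: clauses=TTT -> 1
  row 9 [01001]: clauses=FTT -> 0
  row 10 [01010]: clauses=TTT -> 1
  row 11 [01011]: clauses=FTT -> 0
  row 12 [01100]: clauses=TTF -> 0
  row 13 [01101]: clauses=FTF -> 0
  row 14 [01110]: clauses=TFF -> 0
  row 15 [01111]: clauses=FFF -> 0
  row 16 [10000]: clauses=TTT -> 1
  row 17 [10001]: clauses=FTT -> 0
  row 18 [10010]: clauses=TTT -> 1
  row 19 [10011]: clauses=FTT -> 0
  row 20 [10100]: clauses=TTF -> 0
  row 21 [10101]: clauses=FTF -> 0
  row 22 [10110]: clauses=TTF -> 0
  row 23 [10111]: clauses=FTF -> 0
  row 24 [11000]: clauses=TTT -> 1
  row 25 [11001]: clauses=FTT -> 0
  row 26 [11010]: clauses=TTT -> 1
  row 27 [11011]: clauses=FTT -> 0
  row 28 [11100]: clauses=TTF -> 0
  row 29 [11101]: clauses=FTF -> 0
  row 30 [11110]: clauses=TFF -> 0
  row 31 [11111]: clauses=FFF -> 0
Full result column, 8 rows per line (x1,x2 fixed per line; x3,x4,x5 runs 000..111 left to right):
  rows 0-7 [x1,x2=00]: 10100000  (ones: 2)
  rows 8-15 [x1,x2=01]: 10100000  (ones: 2)
  rows 16-23 [x1,x2=10]: 10100000  (ones: 2)
  rows 24-31 [x1,x2=11]: 10100000  (ones: 2)
Satisfying assignments = 2+2+2+2 = 8

8


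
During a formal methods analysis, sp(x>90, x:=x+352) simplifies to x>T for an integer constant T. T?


Formula: sp(P, x:=E) = exists old_x. (x = E[old_x/x]) AND P[old_x/x] (old_x is the value of x before the assignment; eliminate old_x by solving x = E[old_x/x] for old_x)
Step 1: Precondition P: x>90, i.e. old_x > 90
Step 2: Assignment gives x = old_x + 352, so old_x = x - 352
Step 3: Substitute into P: x - 352 > 90
Step 4: Simplify: x > 90+352 = 442

442


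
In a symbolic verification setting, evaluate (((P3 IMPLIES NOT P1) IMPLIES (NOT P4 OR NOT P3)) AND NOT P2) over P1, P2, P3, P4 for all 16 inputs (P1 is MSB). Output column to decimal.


Formula: (((P3 IMPLIES NOT P1) IMPLIES (NOT P4 OR NOT P3)) AND NOT P2) over P1, P2, P3, P4 (16 rows)
Evaluate each row (bits = P1,P2,P3,P4, MSB first):
  row 0 [0000]: (((0 IMPLIES NOT 0) IMPLIES (NOT 0 OR NOT 0)) AND NOT 0) -> 1
  row 1 [0001]: (((0 IMPLIES NOT 0) IMPLIES (NOT 1 OR NOT 0)) AND NOT 0) -> 1
  row 2 [0010]: (((1 IMPLIES NOT 0) IMPLIES (NOT 0 OR NOT 1)) AND NOT 0) -> 1
  row 3 [0011]: (((1 IMPLIES NOT 0) IMPLIES (NOT 1 OR NOT 1)) AND NOT 0) -> 0
  row 4 [0100]: (((0 IMPLIES NOT 0) IMPLIES (NOT 0 OR NOT 0)) AND NOT 1) -> 0
  row 5 [0101]: (((0 IMPLIES NOT 0) IMPLIES (NOT 1 OR NOT 0)) AND NOT 1) -> 0
  row 6 [0110]: (((1 IMPLIES NOT 0) IMPLIES (NOT 0 OR NOT 1)) AND NOT 1) -> 0
  row 7 [0111]: (((1 IMPLIES NOT 0) IMPLIES (NOT 1 OR NOT 1)) AND NOT 1) -> 0
  row 8 [1000]: (((0 IMPLIES NOT 1) IMPLIES (NOT 0 OR NOT 0)) AND NOT 0) -> 1
  row 9 [1001]: (((0 IMPLIES NOT 1) IMPLIES (NOT 1 OR NOT 0)) AND NOT 0) -> 1
  row 10 [1010]: (((1 IMPLIES NOT 1) IMPLIES (NOT 0 OR NOT 1)) AND NOT 0) -> 1
  row 11 [1011]: (((1 IMPLIES NOT 1) IMPLIES (NOT 1 OR NOT 1)) AND NOT 0) -> 1
  row 12 [1100]: (((0 IMPLIES NOT 1) IMPLIES (NOT 0 OR NOT 0)) AND NOT 1) -> 0
  row 13 [1101]: (((0 IMPLIES NOT 1) IMPLIES (NOT 1 OR NOT 0)) AND NOT 1) -> 0
  row 14 [1110]: (((1 IMPLIES NOT 1) IMPLIES (NOT 0 OR NOT 1)) AND NOT 1) -> 0
  row 15 [1111]: (((1 IMPLIES NOT 1) IMPLIES (NOT 1 OR NOT 1)) AND NOT 1) -> 0
Full result column, 4 rows per line (P1,P2 fixed per line; P3,P4 runs 00..11 left to right):
  rows 0-3 [P1,P2=00]: 1110  = hex E
  rows 4-7 [P1,P2=01]: 0000  = hex 0
  rows 8-11 [P1,P2=10]: 1111  = hex F
  rows 12-15 [P1,P2=11]: 0000  = hex 0
Output column (row 0 .. row 15) = 1110000011110000
Output column grouped in 4s = 1110 0000 1111 0000 = 0xE0F0
Convert to decimal digit by digit (value = value*16 + digit):
  E -> 14
  14*16 + 0 = 224
  224*16 + 15 (F) = 3599
  3599*16 + 0 = 57584
Decimal = 57584

57584


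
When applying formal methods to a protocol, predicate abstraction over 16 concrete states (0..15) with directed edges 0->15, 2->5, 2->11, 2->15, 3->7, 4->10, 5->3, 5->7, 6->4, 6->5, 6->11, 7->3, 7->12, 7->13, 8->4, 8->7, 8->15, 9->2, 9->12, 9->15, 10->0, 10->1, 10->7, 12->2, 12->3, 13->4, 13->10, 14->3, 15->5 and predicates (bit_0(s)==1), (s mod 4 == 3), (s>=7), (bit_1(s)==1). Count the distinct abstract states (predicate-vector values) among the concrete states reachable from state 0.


BFS from 0:
Concrete reachable: {0, 1, 2, 3, 4, 5, 7, 10, 11, 12, 13, 15}
Abstract via predicates (bit_0(s)==1), (s mod 4 == 3), (s>=7), (bit_1(s)==1):
  (0,0,0,0) <- {0, 4}
  (0,0,0,1) <- {2}
  (0,0,1,0) <- {12}
  (0,0,1,1) <- {10}
  (1,0,0,0) <- {1, 5}
  (1,0,1,0) <- {13}
  (1,1,0,1) <- {3}
  (1,1,1,1) <- {7, 11, 15}
Distinct abstract states = 8

8


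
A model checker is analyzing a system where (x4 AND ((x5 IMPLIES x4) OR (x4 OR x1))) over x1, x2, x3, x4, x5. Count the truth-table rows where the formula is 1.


Formula: (x4 AND ((x5 IMPLIES x4) OR (x4 OR x1))) over 5 vars (32 rows)
Evaluate each row (x1, x2, x3, x4, x5 as bits, MSB first):
  row 0 [00000]: (0 AND ((0 IMPLIES 0) OR (0 OR 0))) -> 0
  row 1 [00001]: (0 AND ((1 IMPLIES 0) OR (0 OR 0))) -> 0
  row 2 [00010]: (1 AND ((0 IMPLIES 1) OR (1 OR 0))) -> 1
  row 3 [00011]: (1 AND ((1 IMPLIES 1) OR (1 OR 0))) -> 1
  row 4 [00100]: (0 AND ((0 IMPLIES 0) OR (0 OR 0))) -> 0
  row 5 [00101]: (0 AND ((1 IMPLIES 0) OR (0 OR 0))) -> 0
  row 6 [00110]: (1 AND ((0 IMPLIES 1) OR (1 OR 0))) -> 1
  row 7 [00111]: (1 AND ((1 IMPLIES 1) OR (1 OR 0))) -> 1
  row 8 [01000]: (0 AND ((0 IMPLIES 0) OR (0 OR 0))) -> 0
  row 9 [01001]: (0 AND ((1 IMPLIES 0) OR (0 OR 0))) -> 0
  row 10 [01010]: (1 AND ((0 IMPLIES 1) OR (1 OR 0))) -> 1
  row 11 [01011]: (1 AND ((1 IMPLIES 1) OR (1 OR 0))) -> 1
  row 12 [01100]: (0 AND ((0 IMPLIES 0) OR (0 OR 0))) -> 0
  row 13 [01101]: (0 AND ((1 IMPLIES 0) OR (0 OR 0))) -> 0
  row 14 [01110]: (1 AND ((0 IMPLIES 1) OR (1 OR 0))) -> 1
  row 15 [01111]: (1 AND ((1 IMPLIES 1) OR (1 OR 0))) -> 1
  row 16 [10000]: (0 AND ((0 IMPLIES 0) OR (0 OR 1))) -> 0
  row 17 [10001]: (0 AND ((1 IMPLIES 0) OR (0 OR 1))) -> 0
  row 18 [10010]: (1 AND ((0 IMPLIES 1) OR (1 OR 1))) -> 1
  row 19 [10011]: (1 AND ((1 IMPLIES 1) OR (1 OR 1))) -> 1
  row 20 [10100]: (0 AND ((0 IMPLIES 0) OR (0 OR 1))) -> 0
  row 21 [10101]: (0 AND ((1 IMPLIES 0) OR (0 OR 1))) -> 0
  row 22 [10110]: (1 AND ((0 IMPLIES 1) OR (1 OR 1))) -> 1
  row 23 [10111]: (1 AND ((1 IMPLIES 1) OR (1 OR 1))) -> 1
  row 24 [11000]: (0 AND ((0 IMPLIES 0) OR (0 OR 1))) -> 0
  row 25 [11001]: (0 AND ((1 IMPLIES 0) OR (0 OR 1))) -> 0
  row 26 [11010]: (1 AND ((0 IMPLIES 1) OR (1 OR 1))) -> 1
  row 27 [11011]: (1 AND ((1 IMPLIES 1) OR (1 OR 1))) -> 1
  row 28 [11100]: (0 AND ((0 IMPLIES 0) OR (0 OR 1))) -> 0
  row 29 [11101]: (0 AND ((1 IMPLIES 0) OR (0 OR 1))) -> 0
  row 30 [11110]: (1 AND ((0 IMPLIES 1) OR (1 OR 1))) -> 1
  row 31 [11111]: (1 AND ((1 IMPLIES 1) OR (1 OR 1))) -> 1
Full result column, 8 rows per line (x1,x2 fixed per line; x3,x4,x5 runs 000..111 left to right):
  rows 0-7 [x1,x2=00]: 00110011  (ones: 4)
  rows 8-15 [x1,x2=01]: 00110011  (ones: 4)
  rows 16-23 [x1,x2=10]: 00110011  (ones: 4)
  rows 24-31 [x1,x2=11]: 00110011  (ones: 4)
Count of 1-rows = 4+4+4+4 = 16

16


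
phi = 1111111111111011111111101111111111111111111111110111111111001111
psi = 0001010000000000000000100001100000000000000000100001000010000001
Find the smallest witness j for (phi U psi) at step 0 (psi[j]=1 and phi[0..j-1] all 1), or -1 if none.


(phi U psi) at 0: need smallest j with psi[j]=1 and phi[i]=1 for all i in [0,j).
Scan from step 0:
  step 0: phi=1, psi=0 -> continue
  step 1: phi=1, psi=0 -> continue
  step 2: phi=1, psi=0 -> continue
  step 3: psi=1 and phi held for [0,3) -> witness found
Witness step = 3

3


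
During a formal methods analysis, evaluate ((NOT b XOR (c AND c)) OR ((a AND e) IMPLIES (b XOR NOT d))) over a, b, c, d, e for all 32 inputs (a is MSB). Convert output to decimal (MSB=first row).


Formula: ((NOT b XOR (c AND c)) OR ((a AND e) IMPLIES (b XOR NOT d))) over a, b, c, d, e (32 rows)
Evaluate each row (bits = a,b,c,d,e, MSB first):
  row 0 [00000]: ((NOT 0 XOR (0 AND 0)) OR ((0 AND 0) IMPLIES (0 XOR NOT 0))) -> 1
  row 1 [00001]: ((NOT 0 XOR (0 AND 0)) OR ((0 AND 1) IMPLIES (0 XOR NOT 0))) -> 1
  row 2 [00010]: ((NOT 0 XOR (0 AND 0)) OR ((0 AND 0) IMPLIES (0 XOR NOT 1))) -> 1
  row 3 [00011]: ((NOT 0 XOR (0 AND 0)) OR ((0 AND 1) IMPLIES (0 XOR NOT 1))) -> 1
  row 4 [00100]: ((NOT 0 XOR (1 AND 1)) OR ((0 AND 0) IMPLIES (0 XOR NOT 0))) -> 1
  row 5 [00101]: ((NOT 0 XOR (1 AND 1)) OR ((0 AND 1) IMPLIES (0 XOR NOT 0))) -> 1
  row 6 [00110]: ((NOT 0 XOR (1 AND 1)) OR ((0 AND 0) IMPLIES (0 XOR NOT 1))) -> 1
  row 7 [00111]: ((NOT 0 XOR (1 AND 1)) OR ((0 AND 1) IMPLIES (0 XOR NOT 1))) -> 1
  row 8 [01000]: ((NOT 1 XOR (0 AND 0)) OR ((0 AND 0) IMPLIES (1 XOR NOT 0))) -> 1
  row 9 [01001]: ((NOT 1 XOR (0 AND 0)) OR ((0 AND 1) IMPLIES (1 XOR NOT 0))) -> 1
  row 10 [01010]: ((NOT 1 XOR (0 AND 0)) OR ((0 AND 0) IMPLIES (1 XOR NOT 1))) -> 1
  row 11 [01011]: ((NOT 1 XOR (0 AND 0)) OR ((0 AND 1) IMPLIES (1 XOR NOT 1))) -> 1
  row 12 [01100]: ((NOT 1 XOR (1 AND 1)) OR ((0 AND 0) IMPLIES (1 XOR NOT 0))) -> 1
  row 13 [01101]: ((NOT 1 XOR (1 AND 1)) OR ((0 AND 1) IMPLIES (1 XOR NOT 0))) -> 1
  row 14 [01110]: ((NOT 1 XOR (1 AND 1)) OR ((0 AND 0) IMPLIES (1 XOR NOT 1))) -> 1
  row 15 [01111]: ((NOT 1 XOR (1 AND 1)) OR ((0 AND 1) IMPLIES (1 XOR NOT 1))) -> 1
  row 16 [10000]: ((NOT 0 XOR (0 AND 0)) OR ((1 AND 0) IMPLIES (0 XOR NOT 0))) -> 1
  row 17 [10001]: ((NOT 0 XOR (0 AND 0)) OR ((1 AND 1) IMPLIES (0 XOR NOT 0))) -> 1
  row 18 [10010]: ((NOT 0 XOR (0 AND 0)) OR ((1 AND 0) IMPLIES (0 XOR NOT 1))) -> 1
  row 19 [10011]: ((NOT 0 XOR (0 AND 0)) OR ((1 AND 1) IMPLIES (0 XOR NOT 1))) -> 1
  row 20 [10100]: ((NOT 0 XOR (1 AND 1)) OR ((1 AND 0) IMPLIES (0 XOR NOT 0))) -> 1
  row 21 [10101]: ((NOT 0 XOR (1 AND 1)) OR ((1 AND 1) IMPLIES (0 XOR NOT 0))) -> 1
  row 22 [10110]: ((NOT 0 XOR (1 AND 1)) OR ((1 AND 0) IMPLIES (0 XOR NOT 1))) -> 1
  row 23 [10111]: ((NOT 0 XOR (1 AND 1)) OR ((1 AND 1) IMPLIES (0 XOR NOT 1))) -> 0
  row 24 [11000]: ((NOT 1 XOR (0 AND 0)) OR ((1 AND 0) IMPLIES (1 XOR NOT 0))) -> 1
  row 25 [11001]: ((NOT 1 XOR (0 AND 0)) OR ((1 AND 1) IMPLIES (1 XOR NOT 0))) -> 0
  row 26 [11010]: ((NOT 1 XOR (0 AND 0)) OR ((1 AND 0) IMPLIES (1 XOR NOT 1))) -> 1
  row 27 [11011]: ((NOT 1 XOR (0 AND 0)) OR ((1 AND 1) IMPLIES (1 XOR NOT 1))) -> 1
  row 28 [11100]: ((NOT 1 XOR (1 AND 1)) OR ((1 AND 0) IMPLIES (1 XOR NOT 0))) -> 1
  row 29 [11101]: ((NOT 1 XOR (1 AND 1)) OR ((1 AND 1) IMPLIES (1 XOR NOT 0))) -> 1
  row 30 [11110]: ((NOT 1 XOR (1 AND 1)) OR ((1 AND 0) IMPLIES (1 XOR NOT 1))) -> 1
  row 31 [11111]: ((NOT 1 XOR (1 AND 1)) OR ((1 AND 1) IMPLIES (1 XOR NOT 1))) -> 1
Full result column, 4 rows per line (a,b,c fixed per line; d,e runs 00..11 left to right):
  rows 0-3 [a,b,c=000]: 1111  = hex F
  rows 4-7 [a,b,c=001]: 1111  = hex F
  rows 8-11 [a,b,c=010]: 1111  = hex F
  rows 12-15 [a,b,c=011]: 1111  = hex F
  rows 16-19 [a,b,c=100]: 1111  = hex F
  rows 20-23 [a,b,c=101]: 1110  = hex E
  rows 24-27 [a,b,c=110]: 1011  = hex B
  rows 28-31 [a,b,c=111]: 1111  = hex F
Output column (row 0 .. row 31) = 11111111111111111111111010111111
Output column grouped in 4s = 1111 1111 1111 1111 1111 1110 1011 1111 = 0xFFFFFEBF
Convert to decimal digit by digit (value = value*16 + digit):
  F -> 15
  15*16 + 15 (F) = 255
  255*16 + 15 (F) = 4095
  4095*16 + 15 (F) = 65535
  65535*16 + 15 (F) = 1048575
  1048575*16 + 14 (E) = 16777214
  16777214*16 + 11 (B) = 268435435
  268435435*16 + 15 (F) = 4294966975
Decimal = 4294966975

4294966975
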